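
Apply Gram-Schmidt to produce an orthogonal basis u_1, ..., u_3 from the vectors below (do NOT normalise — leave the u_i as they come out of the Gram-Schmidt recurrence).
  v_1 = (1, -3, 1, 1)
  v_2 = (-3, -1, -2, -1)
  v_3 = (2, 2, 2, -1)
Orthogonal basis:
  u_1 = (1, -3, 1, 1)
  u_2 = (-11/4, -7/4, -7/4, -3/4)
  u_3 = (-1/57, -11/57, 46/57, -26/19)

Apply the Gram-Schmidt recurrence
  u_1 = v_1
  u_i = v_i − Σ_{j<i} ((v_i · u_j) / (u_j · u_j)) · u_j.

Step by step this gives:
  u_1 = (1, -3, 1, 1)
  u_2 = (-11/4, -7/4, -7/4, -3/4)
  u_3 = (-1/57, -11/57, 46/57, -26/19)

Orthogonality check:
  u_2 · u_1 = 0 (should be 0)
  u_3 · u_1 = 0 (should be 0)
  u_3 · u_2 = 0 (should be 0)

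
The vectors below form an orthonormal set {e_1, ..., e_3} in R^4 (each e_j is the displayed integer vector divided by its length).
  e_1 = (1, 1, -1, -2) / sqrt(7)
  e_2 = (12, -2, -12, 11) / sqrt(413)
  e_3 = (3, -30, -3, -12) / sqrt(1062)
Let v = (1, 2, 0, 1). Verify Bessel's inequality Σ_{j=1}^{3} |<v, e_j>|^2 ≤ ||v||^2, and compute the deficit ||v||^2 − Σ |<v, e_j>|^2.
Σ |<v, e_j>|^2 = 11/2; ||v||^2 = 6; deficit = 1/2

Write each e_j = u_j / sqrt(<u_j, u_j>) where u_j is the displayed integer vector. Then <v, e_j> = <v, u_j> / sqrt(<u_j, u_j>), so |<v, e_j>|^2 = <v, u_j>^2 / <u_j, u_j>.
Coefficients: <v, e_1> = 1/sqrt(7), <v, e_2> = 19/sqrt(413), <v, e_3> = -69/sqrt(1062).
Square and sum: Σ |<v, e_j>|^2 = 11/2.
Compute ||v||^2 = v·v = 6.
Deficit = 6 − 11/2 = 1/2 ≥ 0, confirming Bessel's inequality. (The deficit equals ||v − Σ <v,e_j> e_j||^2, the squared distance from v to span{e_j}.)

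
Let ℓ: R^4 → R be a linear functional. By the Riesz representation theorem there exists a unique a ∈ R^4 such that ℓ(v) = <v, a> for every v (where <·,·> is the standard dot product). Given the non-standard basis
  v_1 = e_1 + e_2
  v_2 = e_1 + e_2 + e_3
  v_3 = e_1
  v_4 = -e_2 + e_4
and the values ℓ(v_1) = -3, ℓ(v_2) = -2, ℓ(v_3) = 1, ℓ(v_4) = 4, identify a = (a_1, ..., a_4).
a = (1, -4, 1, 0)

Write a = (a_1, ..., a_4) in the standard basis. For each basis vector v_i, ℓ(v_i) = <v_i, a> is a linear equation in the a_j's. Collect the n equations into a matrix system V a = ℓ, where row i of V is v_i (expressed in the standard basis). Since V is invertible (lower-triangular with 1s on the diagonal, up to permutation), solve by back-substitution:
  V =
[[1, 1, 0, 0],
 [1, 1, 1, 0],
 [1, 0, 0, 0],
 [0, -1, 0, 1]]
  V a = (-3, -2, 1, 4)
Solving gives a = (1, -4, 1, 0).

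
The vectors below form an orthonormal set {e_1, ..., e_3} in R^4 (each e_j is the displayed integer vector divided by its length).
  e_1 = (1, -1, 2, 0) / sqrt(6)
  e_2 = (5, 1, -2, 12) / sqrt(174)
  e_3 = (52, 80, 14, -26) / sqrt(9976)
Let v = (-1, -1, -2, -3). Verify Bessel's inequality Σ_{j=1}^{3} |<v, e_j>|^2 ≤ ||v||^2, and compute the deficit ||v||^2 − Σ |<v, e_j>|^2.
Σ |<v, e_j>|^2 = 1001/86; ||v||^2 = 15; deficit = 289/86

Write each e_j = u_j / sqrt(<u_j, u_j>) where u_j is the displayed integer vector. Then <v, e_j> = <v, u_j> / sqrt(<u_j, u_j>), so |<v, e_j>|^2 = <v, u_j>^2 / <u_j, u_j>.
Coefficients: <v, e_1> = -4/sqrt(6), <v, e_2> = -38/sqrt(174), <v, e_3> = -82/sqrt(9976).
Square and sum: Σ |<v, e_j>|^2 = 1001/86.
Compute ||v||^2 = v·v = 15.
Deficit = 15 − 1001/86 = 289/86 ≥ 0, confirming Bessel's inequality. (The deficit equals ||v − Σ <v,e_j> e_j||^2, the squared distance from v to span{e_j}.)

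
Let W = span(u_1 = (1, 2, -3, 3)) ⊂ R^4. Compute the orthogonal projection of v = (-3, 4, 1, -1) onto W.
proj_W(v) = (-1/23, -2/23, 3/23, -3/23)

Set up U = [u_1 | ... | u_1] ∈ R^(4×1). The projector onto W = col(U) is P = U (U^T U)^(-1) U^T.
Compute U^T U =
  [23],
and U^T v = (-1).
Solve U^T U · c = U^T v for the coefficients: c = (-1/23). The projection is proj_W(v) = U c.
Check: (v - proj_W(v)) · u_1 = 0  (should be 0).
Result: proj_W(v) = (-1/23, -2/23, 3/23, -3/23).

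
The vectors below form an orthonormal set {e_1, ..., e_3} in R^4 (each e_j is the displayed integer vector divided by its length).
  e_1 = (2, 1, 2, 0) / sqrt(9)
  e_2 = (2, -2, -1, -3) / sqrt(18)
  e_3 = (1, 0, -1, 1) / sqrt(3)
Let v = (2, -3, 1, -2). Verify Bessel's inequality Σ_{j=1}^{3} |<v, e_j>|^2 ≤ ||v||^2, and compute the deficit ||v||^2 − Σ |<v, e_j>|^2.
Σ |<v, e_j>|^2 = 83/6; ||v||^2 = 18; deficit = 25/6

Write each e_j = u_j / sqrt(<u_j, u_j>) where u_j is the displayed integer vector. Then <v, e_j> = <v, u_j> / sqrt(<u_j, u_j>), so |<v, e_j>|^2 = <v, u_j>^2 / <u_j, u_j>.
Coefficients: <v, e_1> = 3/sqrt(9), <v, e_2> = 15/sqrt(18), <v, e_3> = -1/sqrt(3).
Square and sum: Σ |<v, e_j>|^2 = 83/6.
Compute ||v||^2 = v·v = 18.
Deficit = 18 − 83/6 = 25/6 ≥ 0, confirming Bessel's inequality. (The deficit equals ||v − Σ <v,e_j> e_j||^2, the squared distance from v to span{e_j}.)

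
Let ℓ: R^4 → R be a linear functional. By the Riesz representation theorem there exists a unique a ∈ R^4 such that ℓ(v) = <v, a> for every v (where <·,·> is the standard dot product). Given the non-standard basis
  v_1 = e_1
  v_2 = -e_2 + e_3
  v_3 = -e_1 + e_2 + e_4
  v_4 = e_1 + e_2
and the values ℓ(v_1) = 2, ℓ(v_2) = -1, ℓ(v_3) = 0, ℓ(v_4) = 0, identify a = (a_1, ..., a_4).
a = (2, -2, -3, 4)

Write a = (a_1, ..., a_4) in the standard basis. For each basis vector v_i, ℓ(v_i) = <v_i, a> is a linear equation in the a_j's. Collect the n equations into a matrix system V a = ℓ, where row i of V is v_i (expressed in the standard basis). Since V is invertible (lower-triangular with 1s on the diagonal, up to permutation), solve by back-substitution:
  V =
[[1, 0, 0, 0],
 [0, -1, 1, 0],
 [-1, 1, 0, 1],
 [1, 1, 0, 0]]
  V a = (2, -1, 0, 0)
Solving gives a = (2, -2, -3, 4).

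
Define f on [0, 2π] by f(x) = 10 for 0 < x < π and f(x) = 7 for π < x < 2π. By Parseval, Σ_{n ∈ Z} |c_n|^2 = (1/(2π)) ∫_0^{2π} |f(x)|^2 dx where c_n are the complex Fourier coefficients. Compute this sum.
Σ |c_n|^2 = 149/2

Parseval equates the L^2 energy of f (normalised by 1/(2π)) with the ℓ^2 sum of its Fourier coefficients: (1/(2π)) ∫_0^{2π} |f|^2 = Σ |c_n|^2.
Compute the left side: (1/(2π)) [∫_0^π 10^2 dx + ∫_π^{2π} 7^2 dx] = (1/(2π)) · (100π + 49π) = (100 + 49)/2 = 149/2.
So Σ_{n ∈ Z} |c_n|^2 = 149/2.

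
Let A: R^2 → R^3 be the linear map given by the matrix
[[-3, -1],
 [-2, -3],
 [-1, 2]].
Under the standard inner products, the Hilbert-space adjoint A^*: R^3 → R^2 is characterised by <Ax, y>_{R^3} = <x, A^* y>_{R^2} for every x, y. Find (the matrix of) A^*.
A^* = A^T =
[[-3, -2, -1],
 [-1, -3, 2]]

For real matrices with standard dot products, the defining identity <Ax, y> = <x, A^* y> gives (Ax)^T y = x^T (A^*) y, i.e. x^T A^T y = x^T (A^*) y. Since this holds for all x, y, we must have A^* = A^T. Therefore
A^* =
[[-3, -2, -1],
 [-1, -3, 2]].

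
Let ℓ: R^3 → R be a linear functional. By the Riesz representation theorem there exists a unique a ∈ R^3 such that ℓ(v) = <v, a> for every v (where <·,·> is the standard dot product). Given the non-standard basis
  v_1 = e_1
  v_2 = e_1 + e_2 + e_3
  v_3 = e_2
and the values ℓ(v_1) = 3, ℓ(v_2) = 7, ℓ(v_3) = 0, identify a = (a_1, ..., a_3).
a = (3, 0, 4)

Write a = (a_1, ..., a_3) in the standard basis. For each basis vector v_i, ℓ(v_i) = <v_i, a> is a linear equation in the a_j's. Collect the n equations into a matrix system V a = ℓ, where row i of V is v_i (expressed in the standard basis). Since V is invertible (lower-triangular with 1s on the diagonal, up to permutation), solve by back-substitution:
  V =
[[1, 0, 0],
 [1, 1, 1],
 [0, 1, 0]]
  V a = (3, 7, 0)
Solving gives a = (3, 0, 4).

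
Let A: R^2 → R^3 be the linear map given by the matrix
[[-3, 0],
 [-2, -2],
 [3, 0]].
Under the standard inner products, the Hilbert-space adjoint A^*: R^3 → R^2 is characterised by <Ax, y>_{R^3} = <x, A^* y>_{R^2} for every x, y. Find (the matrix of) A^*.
A^* = A^T =
[[-3, -2, 3],
 [0, -2, 0]]

For real matrices with standard dot products, the defining identity <Ax, y> = <x, A^* y> gives (Ax)^T y = x^T (A^*) y, i.e. x^T A^T y = x^T (A^*) y. Since this holds for all x, y, we must have A^* = A^T. Therefore
A^* =
[[-3, -2, 3],
 [0, -2, 0]].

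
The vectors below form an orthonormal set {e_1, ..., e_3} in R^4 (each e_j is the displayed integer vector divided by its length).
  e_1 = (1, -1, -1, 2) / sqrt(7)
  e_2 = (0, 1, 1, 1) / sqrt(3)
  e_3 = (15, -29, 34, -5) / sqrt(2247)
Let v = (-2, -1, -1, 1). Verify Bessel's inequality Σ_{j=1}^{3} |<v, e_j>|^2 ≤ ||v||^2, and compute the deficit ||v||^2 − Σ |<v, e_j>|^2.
Σ |<v, e_j>|^2 = 173/107; ||v||^2 = 7; deficit = 576/107

Write each e_j = u_j / sqrt(<u_j, u_j>) where u_j is the displayed integer vector. Then <v, e_j> = <v, u_j> / sqrt(<u_j, u_j>), so |<v, e_j>|^2 = <v, u_j>^2 / <u_j, u_j>.
Coefficients: <v, e_1> = 2/sqrt(7), <v, e_2> = -1/sqrt(3), <v, e_3> = -40/sqrt(2247).
Square and sum: Σ |<v, e_j>|^2 = 173/107.
Compute ||v||^2 = v·v = 7.
Deficit = 7 − 173/107 = 576/107 ≥ 0, confirming Bessel's inequality. (The deficit equals ||v − Σ <v,e_j> e_j||^2, the squared distance from v to span{e_j}.)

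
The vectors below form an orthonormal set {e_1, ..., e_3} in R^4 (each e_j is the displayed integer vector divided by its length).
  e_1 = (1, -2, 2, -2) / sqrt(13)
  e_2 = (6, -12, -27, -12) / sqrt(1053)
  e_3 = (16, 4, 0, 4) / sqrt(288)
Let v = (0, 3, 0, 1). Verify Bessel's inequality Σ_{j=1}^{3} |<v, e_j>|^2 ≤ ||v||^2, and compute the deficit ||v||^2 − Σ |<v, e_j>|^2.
Σ |<v, e_j>|^2 = 8; ||v||^2 = 10; deficit = 2

Write each e_j = u_j / sqrt(<u_j, u_j>) where u_j is the displayed integer vector. Then <v, e_j> = <v, u_j> / sqrt(<u_j, u_j>), so |<v, e_j>|^2 = <v, u_j>^2 / <u_j, u_j>.
Coefficients: <v, e_1> = -8/sqrt(13), <v, e_2> = -48/sqrt(1053), <v, e_3> = 16/sqrt(288).
Square and sum: Σ |<v, e_j>|^2 = 8.
Compute ||v||^2 = v·v = 10.
Deficit = 10 − 8 = 2 ≥ 0, confirming Bessel's inequality. (The deficit equals ||v − Σ <v,e_j> e_j||^2, the squared distance from v to span{e_j}.)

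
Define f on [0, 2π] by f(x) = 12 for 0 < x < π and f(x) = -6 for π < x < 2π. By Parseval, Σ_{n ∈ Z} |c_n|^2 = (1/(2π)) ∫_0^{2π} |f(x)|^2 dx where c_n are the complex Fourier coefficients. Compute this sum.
Σ |c_n|^2 = 90

Parseval equates the L^2 energy of f (normalised by 1/(2π)) with the ℓ^2 sum of its Fourier coefficients: (1/(2π)) ∫_0^{2π} |f|^2 = Σ |c_n|^2.
Compute the left side: (1/(2π)) [∫_0^π 12^2 dx + ∫_π^{2π} (-6)^2 dx] = (1/(2π)) · (144π + 36π) = (144 + 36)/2 = 90.
So Σ_{n ∈ Z} |c_n|^2 = 90.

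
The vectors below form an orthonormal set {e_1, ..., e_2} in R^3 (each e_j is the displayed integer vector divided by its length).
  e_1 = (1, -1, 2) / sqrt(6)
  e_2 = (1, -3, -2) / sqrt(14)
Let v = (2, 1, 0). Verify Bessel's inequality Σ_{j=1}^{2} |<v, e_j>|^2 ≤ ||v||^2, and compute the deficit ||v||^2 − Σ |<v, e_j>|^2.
Σ |<v, e_j>|^2 = 5/21; ||v||^2 = 5; deficit = 100/21

Write each e_j = u_j / sqrt(<u_j, u_j>) where u_j is the displayed integer vector. Then <v, e_j> = <v, u_j> / sqrt(<u_j, u_j>), so |<v, e_j>|^2 = <v, u_j>^2 / <u_j, u_j>.
Coefficients: <v, e_1> = 1/sqrt(6), <v, e_2> = -1/sqrt(14).
Square and sum: Σ |<v, e_j>|^2 = 5/21.
Compute ||v||^2 = v·v = 5.
Deficit = 5 − 5/21 = 100/21 ≥ 0, confirming Bessel's inequality. (The deficit equals ||v − Σ <v,e_j> e_j||^2, the squared distance from v to span{e_j}.)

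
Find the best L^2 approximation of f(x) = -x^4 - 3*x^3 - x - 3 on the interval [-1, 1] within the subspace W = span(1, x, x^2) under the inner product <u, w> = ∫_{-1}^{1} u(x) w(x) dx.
g(x) = -6*x^2/7 - 14*x/5 - 102/35

The best approximation g ∈ W is the orthogonal projection of f onto W. Writing g = a_0 + a_1 x + a_2 x^2, the coefficients solve the normal equations G · a = b where
  G_{ij} = <φ_i, φ_j> and b_i = <f, φ_i>, with φ_0 = 1, φ_1 = x, φ_2 = x^2.
G =
  [2, 0, 2/3]
  [0, 2/3, 0]
  [2/3, 0, 2/5],
b = (-32/5, -28/15, -16/7).
Solving gives a_0 = -102/35, a_1 = -14/5, a_2 = -6/7, so
  g(x) = -6*x^2/7 - 14*x/5 - 102/35.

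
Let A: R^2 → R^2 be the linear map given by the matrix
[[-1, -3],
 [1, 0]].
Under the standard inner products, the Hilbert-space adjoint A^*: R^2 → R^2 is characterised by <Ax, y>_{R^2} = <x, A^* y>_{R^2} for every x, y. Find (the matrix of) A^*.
A^* = A^T =
[[-1, 1],
 [-3, 0]]

For real matrices with standard dot products, the defining identity <Ax, y> = <x, A^* y> gives (Ax)^T y = x^T (A^*) y, i.e. x^T A^T y = x^T (A^*) y. Since this holds for all x, y, we must have A^* = A^T. Therefore
A^* =
[[-1, 1],
 [-3, 0]].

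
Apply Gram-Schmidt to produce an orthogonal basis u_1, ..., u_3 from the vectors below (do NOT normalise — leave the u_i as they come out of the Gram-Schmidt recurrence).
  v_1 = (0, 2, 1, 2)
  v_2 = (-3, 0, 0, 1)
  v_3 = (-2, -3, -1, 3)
Orthogonal basis:
  u_1 = (0, 2, 1, 2)
  u_2 = (-3, -4/9, -2/9, 5/9)
  u_3 = (77/86, -101/43, -29/43, 231/86)

Apply the Gram-Schmidt recurrence
  u_1 = v_1
  u_i = v_i − Σ_{j<i} ((v_i · u_j) / (u_j · u_j)) · u_j.

Step by step this gives:
  u_1 = (0, 2, 1, 2)
  u_2 = (-3, -4/9, -2/9, 5/9)
  u_3 = (77/86, -101/43, -29/43, 231/86)

Orthogonality check:
  u_2 · u_1 = 0 (should be 0)
  u_3 · u_1 = 0 (should be 0)
  u_3 · u_2 = 0 (should be 0)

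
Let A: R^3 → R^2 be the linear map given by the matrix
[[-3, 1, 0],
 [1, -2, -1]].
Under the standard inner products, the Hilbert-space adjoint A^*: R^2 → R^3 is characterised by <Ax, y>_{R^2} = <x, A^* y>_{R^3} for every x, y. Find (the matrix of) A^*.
A^* = A^T =
[[-3, 1],
 [1, -2],
 [0, -1]]

For real matrices with standard dot products, the defining identity <Ax, y> = <x, A^* y> gives (Ax)^T y = x^T (A^*) y, i.e. x^T A^T y = x^T (A^*) y. Since this holds for all x, y, we must have A^* = A^T. Therefore
A^* =
[[-3, 1],
 [1, -2],
 [0, -1]].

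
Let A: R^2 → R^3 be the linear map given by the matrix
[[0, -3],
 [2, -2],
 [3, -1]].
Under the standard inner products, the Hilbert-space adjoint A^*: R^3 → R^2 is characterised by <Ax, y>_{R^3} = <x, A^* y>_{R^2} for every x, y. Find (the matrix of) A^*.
A^* = A^T =
[[0, 2, 3],
 [-3, -2, -1]]

For real matrices with standard dot products, the defining identity <Ax, y> = <x, A^* y> gives (Ax)^T y = x^T (A^*) y, i.e. x^T A^T y = x^T (A^*) y. Since this holds for all x, y, we must have A^* = A^T. Therefore
A^* =
[[0, 2, 3],
 [-3, -2, -1]].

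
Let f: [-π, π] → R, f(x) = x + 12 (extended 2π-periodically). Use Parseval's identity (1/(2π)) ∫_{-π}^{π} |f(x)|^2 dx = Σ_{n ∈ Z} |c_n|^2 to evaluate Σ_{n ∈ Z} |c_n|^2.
Σ |c_n|^2 = π^2/3 + 144

Expand and integrate term by term over [-π, π]:
  ∫ (x)^2 dx = 1·(2π^3/3); ∫ 2·1·(12)·x dx = 0 (odd integrand); ∫ 12^2 dx = 144·2π.
So (1/(2π)) ∫_{-π}^{π} (x + 12)^2 dx = 1π^2/3 + 144 = π^2/3 + 144.
Parseval ⇒ Σ |c_n|^2 = π^2/3 + 144.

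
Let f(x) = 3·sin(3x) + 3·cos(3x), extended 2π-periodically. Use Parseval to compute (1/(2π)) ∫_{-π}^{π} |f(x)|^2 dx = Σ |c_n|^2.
Σ |c_n|^2 = 9

Expand |f|^2 and use orthogonality of {sin(nx), cos(mx)} on [-π, π]:
  ∫_{-π}^{π} sin(nx)^2 dx = π, ∫ cos(mx)^2 dx = π, and cross terms integrate to 0.
So ∫_{-π}^{π} f(x)^2 dx = 3^2 · π + 3^2 · π = (9 + 9)π.
Divide by 2π: (9 + 9)/2 = 9.
By Parseval, this equals Σ |c_n|^2.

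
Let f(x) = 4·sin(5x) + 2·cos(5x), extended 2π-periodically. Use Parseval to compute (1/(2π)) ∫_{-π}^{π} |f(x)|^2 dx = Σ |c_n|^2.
Σ |c_n|^2 = 10

Expand |f|^2 and use orthogonality of {sin(nx), cos(mx)} on [-π, π]:
  ∫_{-π}^{π} sin(nx)^2 dx = π, ∫ cos(mx)^2 dx = π, and cross terms integrate to 0.
So ∫_{-π}^{π} f(x)^2 dx = 4^2 · π + 2^2 · π = (16 + 4)π.
Divide by 2π: (16 + 4)/2 = 10.
By Parseval, this equals Σ |c_n|^2.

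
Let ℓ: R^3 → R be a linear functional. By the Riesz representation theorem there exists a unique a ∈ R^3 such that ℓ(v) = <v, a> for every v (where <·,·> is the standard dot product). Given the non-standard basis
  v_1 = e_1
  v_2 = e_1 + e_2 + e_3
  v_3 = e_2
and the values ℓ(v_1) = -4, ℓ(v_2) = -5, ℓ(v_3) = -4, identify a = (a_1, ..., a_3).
a = (-4, -4, 3)

Write a = (a_1, ..., a_3) in the standard basis. For each basis vector v_i, ℓ(v_i) = <v_i, a> is a linear equation in the a_j's. Collect the n equations into a matrix system V a = ℓ, where row i of V is v_i (expressed in the standard basis). Since V is invertible (lower-triangular with 1s on the diagonal, up to permutation), solve by back-substitution:
  V =
[[1, 0, 0],
 [1, 1, 1],
 [0, 1, 0]]
  V a = (-4, -5, -4)
Solving gives a = (-4, -4, 3).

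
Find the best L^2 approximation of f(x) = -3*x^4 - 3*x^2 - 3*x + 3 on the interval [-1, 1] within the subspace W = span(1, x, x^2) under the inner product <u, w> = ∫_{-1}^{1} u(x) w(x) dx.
g(x) = -39*x^2/7 - 3*x + 114/35

The best approximation g ∈ W is the orthogonal projection of f onto W. Writing g = a_0 + a_1 x + a_2 x^2, the coefficients solve the normal equations G · a = b where
  G_{ij} = <φ_i, φ_j> and b_i = <f, φ_i>, with φ_0 = 1, φ_1 = x, φ_2 = x^2.
G =
  [2, 0, 2/3]
  [0, 2/3, 0]
  [2/3, 0, 2/5],
b = (14/5, -2, -2/35).
Solving gives a_0 = 114/35, a_1 = -3, a_2 = -39/7, so
  g(x) = -39*x^2/7 - 3*x + 114/35.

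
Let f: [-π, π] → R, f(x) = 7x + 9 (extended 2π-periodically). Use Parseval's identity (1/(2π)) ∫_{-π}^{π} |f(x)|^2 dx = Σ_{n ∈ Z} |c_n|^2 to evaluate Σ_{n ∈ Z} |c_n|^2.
Σ |c_n|^2 = 49π^2/3 + 81

Expand and integrate term by term over [-π, π]:
  ∫ (7x)^2 dx = 49·(2π^3/3); ∫ 2·7·(9)·x dx = 0 (odd integrand); ∫ 9^2 dx = 81·2π.
So (1/(2π)) ∫_{-π}^{π} (7x + 9)^2 dx = 49π^2/3 + 81 = 49π^2/3 + 81.
Parseval ⇒ Σ |c_n|^2 = 49π^2/3 + 81.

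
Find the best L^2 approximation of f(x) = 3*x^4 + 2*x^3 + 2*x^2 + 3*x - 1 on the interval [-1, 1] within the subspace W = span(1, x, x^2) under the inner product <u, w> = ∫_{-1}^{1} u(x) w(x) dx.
g(x) = 32*x^2/7 + 21*x/5 - 44/35

The best approximation g ∈ W is the orthogonal projection of f onto W. Writing g = a_0 + a_1 x + a_2 x^2, the coefficients solve the normal equations G · a = b where
  G_{ij} = <φ_i, φ_j> and b_i = <f, φ_i>, with φ_0 = 1, φ_1 = x, φ_2 = x^2.
G =
  [2, 0, 2/3]
  [0, 2/3, 0]
  [2/3, 0, 2/5],
b = (8/15, 14/5, 104/105).
Solving gives a_0 = -44/35, a_1 = 21/5, a_2 = 32/7, so
  g(x) = 32*x^2/7 + 21*x/5 - 44/35.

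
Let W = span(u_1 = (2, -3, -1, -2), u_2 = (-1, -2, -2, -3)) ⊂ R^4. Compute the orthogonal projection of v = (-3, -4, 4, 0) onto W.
proj_W(v) = (-1/6, -1/3, -1/3, -1/2)

Set up U = [u_1 | ... | u_2] ∈ R^(4×2). The projector onto W = col(U) is P = U (U^T U)^(-1) U^T.
Compute U^T U =
  [18, 12]
  [12, 18],
and U^T v = (2, 3).
Solve U^T U · c = U^T v for the coefficients: c = (0, 1/6). The projection is proj_W(v) = U c.
Check: (v - proj_W(v)) · u_1 = 0  (should be 0).
Check: (v - proj_W(v)) · u_2 = 0  (should be 0).
Result: proj_W(v) = (-1/6, -1/3, -1/3, -1/2).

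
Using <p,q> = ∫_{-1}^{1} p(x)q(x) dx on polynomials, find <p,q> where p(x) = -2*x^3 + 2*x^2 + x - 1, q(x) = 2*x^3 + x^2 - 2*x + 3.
<p,q> = -68/35

Expand the product: p(x)·q(x) = -4*x^6 + 2*x^5 + 8*x^4 - 11*x^3 + 3*x^2 + 5*x - 3.
∫_{-1}^{1} of each monomial x^k gives [2/(k+1) if k even, 0 if k odd]. Integrating term-by-term (or equivalently evaluating the antiderivative F(x) = -4*x^7/7 + x^6/3 + 8*x^5/5 - 11*x^4/4 + x^3 + 5*x^2/2 - 3*x at the endpoints):
  F(1) − F(−1) = -373/420 − (443/420) = -68/35.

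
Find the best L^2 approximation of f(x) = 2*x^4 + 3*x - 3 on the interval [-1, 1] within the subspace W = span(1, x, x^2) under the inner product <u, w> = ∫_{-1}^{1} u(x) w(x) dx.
g(x) = 12*x^2/7 + 3*x - 111/35

The best approximation g ∈ W is the orthogonal projection of f onto W. Writing g = a_0 + a_1 x + a_2 x^2, the coefficients solve the normal equations G · a = b where
  G_{ij} = <φ_i, φ_j> and b_i = <f, φ_i>, with φ_0 = 1, φ_1 = x, φ_2 = x^2.
G =
  [2, 0, 2/3]
  [0, 2/3, 0]
  [2/3, 0, 2/5],
b = (-26/5, 2, -10/7).
Solving gives a_0 = -111/35, a_1 = 3, a_2 = 12/7, so
  g(x) = 12*x^2/7 + 3*x - 111/35.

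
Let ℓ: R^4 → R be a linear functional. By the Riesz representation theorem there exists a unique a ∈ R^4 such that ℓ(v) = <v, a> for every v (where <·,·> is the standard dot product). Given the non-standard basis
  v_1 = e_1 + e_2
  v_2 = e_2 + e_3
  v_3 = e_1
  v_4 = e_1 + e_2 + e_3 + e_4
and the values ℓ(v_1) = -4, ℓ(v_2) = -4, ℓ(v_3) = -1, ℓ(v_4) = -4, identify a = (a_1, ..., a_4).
a = (-1, -3, -1, 1)

Write a = (a_1, ..., a_4) in the standard basis. For each basis vector v_i, ℓ(v_i) = <v_i, a> is a linear equation in the a_j's. Collect the n equations into a matrix system V a = ℓ, where row i of V is v_i (expressed in the standard basis). Since V is invertible (lower-triangular with 1s on the diagonal, up to permutation), solve by back-substitution:
  V =
[[1, 1, 0, 0],
 [0, 1, 1, 0],
 [1, 0, 0, 0],
 [1, 1, 1, 1]]
  V a = (-4, -4, -1, -4)
Solving gives a = (-1, -3, -1, 1).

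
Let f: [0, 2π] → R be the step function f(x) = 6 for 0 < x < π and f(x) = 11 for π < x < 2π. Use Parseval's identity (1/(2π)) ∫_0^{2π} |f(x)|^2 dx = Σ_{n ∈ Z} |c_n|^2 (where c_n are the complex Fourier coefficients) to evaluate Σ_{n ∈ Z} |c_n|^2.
Σ |c_n|^2 = 157/2

Parseval equates the L^2 energy of f (normalised by 1/(2π)) with the ℓ^2 sum of its Fourier coefficients: (1/(2π)) ∫_0^{2π} |f|^2 = Σ |c_n|^2.
Compute the left side: (1/(2π)) [∫_0^π 6^2 dx + ∫_π^{2π} 11^2 dx] = (1/(2π)) · (36π + 121π) = (36 + 121)/2 = 157/2.
So Σ_{n ∈ Z} |c_n|^2 = 157/2.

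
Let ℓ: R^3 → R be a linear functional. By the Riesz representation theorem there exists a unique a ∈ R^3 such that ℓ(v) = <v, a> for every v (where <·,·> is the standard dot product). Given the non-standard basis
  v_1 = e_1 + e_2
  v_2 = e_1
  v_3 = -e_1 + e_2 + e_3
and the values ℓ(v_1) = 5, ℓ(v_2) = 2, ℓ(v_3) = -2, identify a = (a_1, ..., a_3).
a = (2, 3, -3)

Write a = (a_1, ..., a_3) in the standard basis. For each basis vector v_i, ℓ(v_i) = <v_i, a> is a linear equation in the a_j's. Collect the n equations into a matrix system V a = ℓ, where row i of V is v_i (expressed in the standard basis). Since V is invertible (lower-triangular with 1s on the diagonal, up to permutation), solve by back-substitution:
  V =
[[1, 1, 0],
 [1, 0, 0],
 [-1, 1, 1]]
  V a = (5, 2, -2)
Solving gives a = (2, 3, -3).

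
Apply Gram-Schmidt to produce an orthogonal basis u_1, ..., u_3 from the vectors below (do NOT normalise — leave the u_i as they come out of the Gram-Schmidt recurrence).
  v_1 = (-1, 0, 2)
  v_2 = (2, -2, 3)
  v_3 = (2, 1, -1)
Orthogonal basis:
  u_1 = (-1, 0, 2)
  u_2 = (14/5, -2, 7/5)
  u_3 = (52/69, 91/69, 26/69)

Apply the Gram-Schmidt recurrence
  u_1 = v_1
  u_i = v_i − Σ_{j<i} ((v_i · u_j) / (u_j · u_j)) · u_j.

Step by step this gives:
  u_1 = (-1, 0, 2)
  u_2 = (14/5, -2, 7/5)
  u_3 = (52/69, 91/69, 26/69)

Orthogonality check:
  u_2 · u_1 = 0 (should be 0)
  u_3 · u_1 = 0 (should be 0)
  u_3 · u_2 = 0 (should be 0)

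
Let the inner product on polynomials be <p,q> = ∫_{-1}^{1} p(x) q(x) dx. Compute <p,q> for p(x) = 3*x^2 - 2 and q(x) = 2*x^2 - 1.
<p,q> = 26/15

Expand the product: p(x)·q(x) = 6*x^4 - 7*x^2 + 2.
∫_{-1}^{1} of each monomial x^k gives [2/(k+1) if k even, 0 if k odd]. Integrating term-by-term (or equivalently evaluating the antiderivative F(x) = 6*x^5/5 - 7*x^3/3 + 2*x at the endpoints):
  F(1) − F(−1) = 13/15 − (-13/15) = 26/15.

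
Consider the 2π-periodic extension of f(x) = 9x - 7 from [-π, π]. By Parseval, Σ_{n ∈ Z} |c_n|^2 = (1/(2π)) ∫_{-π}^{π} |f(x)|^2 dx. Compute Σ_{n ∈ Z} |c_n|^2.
Σ |c_n|^2 = 27π^2 + 49

Expand and integrate term by term over [-π, π]:
  ∫ (9x)^2 dx = 81·(2π^3/3); ∫ 2·9·(-7)·x dx = 0 (odd integrand); ∫ (-7)^2 dx = 49·2π.
So (1/(2π)) ∫_{-π}^{π} (9x - 7)^2 dx = 81π^2/3 + 49 = 27π^2 + 49.
Parseval ⇒ Σ |c_n|^2 = 27π^2 + 49.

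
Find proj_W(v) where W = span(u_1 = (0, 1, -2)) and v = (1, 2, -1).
proj_W(v) = (0, 4/5, -8/5)

Set up U = [u_1 | ... | u_1] ∈ R^(3×1). The projector onto W = col(U) is P = U (U^T U)^(-1) U^T.
Compute U^T U =
  [5],
and U^T v = (4).
Solve U^T U · c = U^T v for the coefficients: c = (4/5). The projection is proj_W(v) = U c.
Check: (v - proj_W(v)) · u_1 = 0  (should be 0).
Result: proj_W(v) = (0, 4/5, -8/5).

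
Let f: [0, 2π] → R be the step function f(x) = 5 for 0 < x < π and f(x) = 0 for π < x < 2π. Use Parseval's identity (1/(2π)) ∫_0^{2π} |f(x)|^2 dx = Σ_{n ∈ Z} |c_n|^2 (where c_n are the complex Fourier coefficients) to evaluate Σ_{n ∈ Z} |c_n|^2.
Σ |c_n|^2 = 25/2

Parseval equates the L^2 energy of f (normalised by 1/(2π)) with the ℓ^2 sum of its Fourier coefficients: (1/(2π)) ∫_0^{2π} |f|^2 = Σ |c_n|^2.
Compute the left side: (1/(2π)) [∫_0^π 5^2 dx + ∫_π^{2π} 0^2 dx] = (1/(2π)) · (25π + 0π) = (25 + 0)/2 = 25/2.
So Σ_{n ∈ Z} |c_n|^2 = 25/2.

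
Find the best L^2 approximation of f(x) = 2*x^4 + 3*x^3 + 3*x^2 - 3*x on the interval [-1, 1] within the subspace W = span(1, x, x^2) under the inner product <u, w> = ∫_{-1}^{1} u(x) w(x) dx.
g(x) = 33*x^2/7 - 6*x/5 - 6/35

The best approximation g ∈ W is the orthogonal projection of f onto W. Writing g = a_0 + a_1 x + a_2 x^2, the coefficients solve the normal equations G · a = b where
  G_{ij} = <φ_i, φ_j> and b_i = <f, φ_i>, with φ_0 = 1, φ_1 = x, φ_2 = x^2.
G =
  [2, 0, 2/3]
  [0, 2/3, 0]
  [2/3, 0, 2/5],
b = (14/5, -4/5, 62/35).
Solving gives a_0 = -6/35, a_1 = -6/5, a_2 = 33/7, so
  g(x) = 33*x^2/7 - 6*x/5 - 6/35.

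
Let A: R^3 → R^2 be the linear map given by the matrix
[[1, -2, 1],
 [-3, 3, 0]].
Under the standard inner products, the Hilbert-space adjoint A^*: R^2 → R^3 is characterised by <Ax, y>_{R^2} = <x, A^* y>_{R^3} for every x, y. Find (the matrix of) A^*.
A^* = A^T =
[[1, -3],
 [-2, 3],
 [1, 0]]

For real matrices with standard dot products, the defining identity <Ax, y> = <x, A^* y> gives (Ax)^T y = x^T (A^*) y, i.e. x^T A^T y = x^T (A^*) y. Since this holds for all x, y, we must have A^* = A^T. Therefore
A^* =
[[1, -3],
 [-2, 3],
 [1, 0]].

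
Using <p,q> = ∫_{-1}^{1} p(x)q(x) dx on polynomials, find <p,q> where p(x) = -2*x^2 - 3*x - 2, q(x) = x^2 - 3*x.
<p,q> = 58/15

Expand the product: p(x)·q(x) = -2*x^4 + 3*x^3 + 7*x^2 + 6*x.
∫_{-1}^{1} of each monomial x^k gives [2/(k+1) if k even, 0 if k odd]. Integrating term-by-term (or equivalently evaluating the antiderivative F(x) = -2*x^5/5 + 3*x^4/4 + 7*x^3/3 + 3*x^2 at the endpoints):
  F(1) − F(−1) = 341/60 − (109/60) = 58/15.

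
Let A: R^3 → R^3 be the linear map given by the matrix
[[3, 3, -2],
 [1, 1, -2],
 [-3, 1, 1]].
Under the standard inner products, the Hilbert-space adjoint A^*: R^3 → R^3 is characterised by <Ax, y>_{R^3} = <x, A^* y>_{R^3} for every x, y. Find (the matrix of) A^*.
A^* = A^T =
[[3, 1, -3],
 [3, 1, 1],
 [-2, -2, 1]]

For real matrices with standard dot products, the defining identity <Ax, y> = <x, A^* y> gives (Ax)^T y = x^T (A^*) y, i.e. x^T A^T y = x^T (A^*) y. Since this holds for all x, y, we must have A^* = A^T. Therefore
A^* =
[[3, 1, -3],
 [3, 1, 1],
 [-2, -2, 1]].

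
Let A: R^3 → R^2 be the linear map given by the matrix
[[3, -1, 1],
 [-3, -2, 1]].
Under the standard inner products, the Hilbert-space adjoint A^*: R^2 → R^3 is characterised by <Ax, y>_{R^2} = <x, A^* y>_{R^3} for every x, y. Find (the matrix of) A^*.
A^* = A^T =
[[3, -3],
 [-1, -2],
 [1, 1]]

For real matrices with standard dot products, the defining identity <Ax, y> = <x, A^* y> gives (Ax)^T y = x^T (A^*) y, i.e. x^T A^T y = x^T (A^*) y. Since this holds for all x, y, we must have A^* = A^T. Therefore
A^* =
[[3, -3],
 [-1, -2],
 [1, 1]].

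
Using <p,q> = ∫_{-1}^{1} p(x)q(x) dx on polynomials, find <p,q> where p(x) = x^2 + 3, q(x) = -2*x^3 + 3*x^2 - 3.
<p,q> = -64/5

Expand the product: p(x)·q(x) = -2*x^5 + 3*x^4 - 6*x^3 + 6*x^2 - 9.
∫_{-1}^{1} of each monomial x^k gives [2/(k+1) if k even, 0 if k odd]. Integrating term-by-term (or equivalently evaluating the antiderivative F(x) = -x^6/3 + 3*x^5/5 - 3*x^4/2 + 2*x^3 - 9*x at the endpoints):
  F(1) − F(−1) = -247/30 − (137/30) = -64/5.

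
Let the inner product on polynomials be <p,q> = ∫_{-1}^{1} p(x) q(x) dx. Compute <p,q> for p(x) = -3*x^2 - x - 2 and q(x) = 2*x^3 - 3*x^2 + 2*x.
<p,q> = 82/15

Expand the product: p(x)·q(x) = -6*x^5 + 7*x^4 - 7*x^3 + 4*x^2 - 4*x.
∫_{-1}^{1} of each monomial x^k gives [2/(k+1) if k even, 0 if k odd]. Integrating term-by-term (or equivalently evaluating the antiderivative F(x) = -x^6 + 7*x^5/5 - 7*x^4/4 + 4*x^3/3 - 2*x^2 at the endpoints):
  F(1) − F(−1) = -121/60 − (-449/60) = 82/15.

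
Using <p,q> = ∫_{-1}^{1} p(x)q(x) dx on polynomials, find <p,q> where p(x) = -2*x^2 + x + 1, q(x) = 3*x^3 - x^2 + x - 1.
<p,q> = 4/3

Expand the product: p(x)·q(x) = -6*x^5 + 5*x^4 + 2*x^2 - 1.
∫_{-1}^{1} of each monomial x^k gives [2/(k+1) if k even, 0 if k odd]. Integrating term-by-term (or equivalently evaluating the antiderivative F(x) = -x^6 + x^5 + 2*x^3/3 - x at the endpoints):
  F(1) − F(−1) = -1/3 − (-5/3) = 4/3.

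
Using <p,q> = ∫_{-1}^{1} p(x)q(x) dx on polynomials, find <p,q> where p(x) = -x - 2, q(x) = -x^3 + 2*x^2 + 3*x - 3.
<p,q> = 116/15

Expand the product: p(x)·q(x) = x^4 - 7*x^2 - 3*x + 6.
∫_{-1}^{1} of each monomial x^k gives [2/(k+1) if k even, 0 if k odd]. Integrating term-by-term (or equivalently evaluating the antiderivative F(x) = x^5/5 - 7*x^3/3 - 3*x^2/2 + 6*x at the endpoints):
  F(1) − F(−1) = 71/30 − (-161/30) = 116/15.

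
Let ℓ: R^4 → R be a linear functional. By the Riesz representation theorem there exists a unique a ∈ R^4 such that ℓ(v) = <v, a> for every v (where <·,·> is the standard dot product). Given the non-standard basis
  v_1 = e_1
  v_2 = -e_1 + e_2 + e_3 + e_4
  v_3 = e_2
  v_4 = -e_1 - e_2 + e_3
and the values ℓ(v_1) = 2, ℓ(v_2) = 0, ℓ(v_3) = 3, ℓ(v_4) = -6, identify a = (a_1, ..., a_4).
a = (2, 3, -1, 0)

Write a = (a_1, ..., a_4) in the standard basis. For each basis vector v_i, ℓ(v_i) = <v_i, a> is a linear equation in the a_j's. Collect the n equations into a matrix system V a = ℓ, where row i of V is v_i (expressed in the standard basis). Since V is invertible (lower-triangular with 1s on the diagonal, up to permutation), solve by back-substitution:
  V =
[[1, 0, 0, 0],
 [-1, 1, 1, 1],
 [0, 1, 0, 0],
 [-1, -1, 1, 0]]
  V a = (2, 0, 3, -6)
Solving gives a = (2, 3, -1, 0).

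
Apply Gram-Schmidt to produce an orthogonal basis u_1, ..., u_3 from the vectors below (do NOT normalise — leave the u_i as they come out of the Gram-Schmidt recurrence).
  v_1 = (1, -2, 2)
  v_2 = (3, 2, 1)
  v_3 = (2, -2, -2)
Orthogonal basis:
  u_1 = (1, -2, 2)
  u_2 = (26/9, 20/9, 7/9)
  u_3 = (228/125, -38/25, -304/125)

Apply the Gram-Schmidt recurrence
  u_1 = v_1
  u_i = v_i − Σ_{j<i} ((v_i · u_j) / (u_j · u_j)) · u_j.

Step by step this gives:
  u_1 = (1, -2, 2)
  u_2 = (26/9, 20/9, 7/9)
  u_3 = (228/125, -38/25, -304/125)

Orthogonality check:
  u_2 · u_1 = 0 (should be 0)
  u_3 · u_1 = 0 (should be 0)
  u_3 · u_2 = 0 (should be 0)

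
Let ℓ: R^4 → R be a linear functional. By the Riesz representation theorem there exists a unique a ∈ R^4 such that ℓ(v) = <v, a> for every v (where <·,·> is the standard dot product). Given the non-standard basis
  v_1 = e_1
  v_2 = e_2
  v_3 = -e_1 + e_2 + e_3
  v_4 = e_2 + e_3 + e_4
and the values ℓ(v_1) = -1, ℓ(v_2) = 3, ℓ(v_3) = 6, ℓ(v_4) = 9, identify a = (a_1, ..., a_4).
a = (-1, 3, 2, 4)

Write a = (a_1, ..., a_4) in the standard basis. For each basis vector v_i, ℓ(v_i) = <v_i, a> is a linear equation in the a_j's. Collect the n equations into a matrix system V a = ℓ, where row i of V is v_i (expressed in the standard basis). Since V is invertible (lower-triangular with 1s on the diagonal, up to permutation), solve by back-substitution:
  V =
[[1, 0, 0, 0],
 [0, 1, 0, 0],
 [-1, 1, 1, 0],
 [0, 1, 1, 1]]
  V a = (-1, 3, 6, 9)
Solving gives a = (-1, 3, 2, 4).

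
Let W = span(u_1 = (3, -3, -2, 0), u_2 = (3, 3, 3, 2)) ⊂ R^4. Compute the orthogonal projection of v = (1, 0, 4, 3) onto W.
proj_W(v) = (1209/646, 1383/646, 677/323, 432/323)

Set up U = [u_1 | ... | u_2] ∈ R^(4×2). The projector onto W = col(U) is P = U (U^T U)^(-1) U^T.
Compute U^T U =
  [22, -6]
  [-6, 31],
and U^T v = (-5, 21).
Solve U^T U · c = U^T v for the coefficients: c = (-29/646, 216/323). The projection is proj_W(v) = U c.
Check: (v - proj_W(v)) · u_1 = 0  (should be 0).
Check: (v - proj_W(v)) · u_2 = 0  (should be 0).
Result: proj_W(v) = (1209/646, 1383/646, 677/323, 432/323).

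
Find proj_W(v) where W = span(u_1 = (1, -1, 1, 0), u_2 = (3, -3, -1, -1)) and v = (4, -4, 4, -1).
proj_W(v) = (144/35, -144/35, 132/35, -3/35)

Set up U = [u_1 | ... | u_2] ∈ R^(4×2). The projector onto W = col(U) is P = U (U^T U)^(-1) U^T.
Compute U^T U =
  [3, 5]
  [5, 20],
and U^T v = (12, 21).
Solve U^T U · c = U^T v for the coefficients: c = (27/7, 3/35). The projection is proj_W(v) = U c.
Check: (v - proj_W(v)) · u_1 = 0  (should be 0).
Check: (v - proj_W(v)) · u_2 = 0  (should be 0).
Result: proj_W(v) = (144/35, -144/35, 132/35, -3/35).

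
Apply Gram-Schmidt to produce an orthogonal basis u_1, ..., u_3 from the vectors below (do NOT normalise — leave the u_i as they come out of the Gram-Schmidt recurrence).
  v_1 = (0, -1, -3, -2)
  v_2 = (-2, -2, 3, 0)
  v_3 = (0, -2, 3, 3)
Orthogonal basis:
  u_1 = (0, -1, -3, -2)
  u_2 = (-2, -5/2, 3/2, -1)
  u_3 = (26/27, -326/189, -32/63, 307/189)

Apply the Gram-Schmidt recurrence
  u_1 = v_1
  u_i = v_i − Σ_{j<i} ((v_i · u_j) / (u_j · u_j)) · u_j.

Step by step this gives:
  u_1 = (0, -1, -3, -2)
  u_2 = (-2, -5/2, 3/2, -1)
  u_3 = (26/27, -326/189, -32/63, 307/189)

Orthogonality check:
  u_2 · u_1 = 0 (should be 0)
  u_3 · u_1 = 0 (should be 0)
  u_3 · u_2 = 0 (should be 0)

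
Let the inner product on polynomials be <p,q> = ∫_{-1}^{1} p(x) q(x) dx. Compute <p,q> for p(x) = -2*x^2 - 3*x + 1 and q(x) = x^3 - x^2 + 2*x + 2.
<p,q> = -56/15

Expand the product: p(x)·q(x) = -2*x^5 - x^4 - 11*x^2 - 4*x + 2.
∫_{-1}^{1} of each monomial x^k gives [2/(k+1) if k even, 0 if k odd]. Integrating term-by-term (or equivalently evaluating the antiderivative F(x) = -x^6/3 - x^5/5 - 11*x^3/3 - 2*x^2 + 2*x at the endpoints):
  F(1) − F(−1) = -21/5 − (-7/15) = -56/15.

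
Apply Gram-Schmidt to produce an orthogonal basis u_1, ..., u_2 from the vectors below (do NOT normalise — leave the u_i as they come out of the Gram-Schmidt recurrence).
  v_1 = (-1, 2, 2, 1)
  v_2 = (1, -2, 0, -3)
Orthogonal basis:
  u_1 = (-1, 2, 2, 1)
  u_2 = (1/5, -2/5, 8/5, -11/5)

Apply the Gram-Schmidt recurrence
  u_1 = v_1
  u_i = v_i − Σ_{j<i} ((v_i · u_j) / (u_j · u_j)) · u_j.

Step by step this gives:
  u_1 = (-1, 2, 2, 1)
  u_2 = (1/5, -2/5, 8/5, -11/5)

Orthogonality check:
  u_2 · u_1 = 0 (should be 0)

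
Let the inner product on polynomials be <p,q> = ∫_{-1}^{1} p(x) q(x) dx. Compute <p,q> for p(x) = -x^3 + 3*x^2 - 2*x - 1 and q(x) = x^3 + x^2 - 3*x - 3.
<p,q> = 488/105

Expand the product: p(x)·q(x) = -x^6 + 2*x^5 + 4*x^4 - 9*x^3 - 4*x^2 + 9*x + 3.
∫_{-1}^{1} of each monomial x^k gives [2/(k+1) if k even, 0 if k odd]. Integrating term-by-term (or equivalently evaluating the antiderivative F(x) = -x^7/7 + x^6/3 + 4*x^5/5 - 9*x^4/4 - 4*x^3/3 + 9*x^2/2 + 3*x at the endpoints):
  F(1) − F(−1) = 687/140 − (109/420) = 488/105.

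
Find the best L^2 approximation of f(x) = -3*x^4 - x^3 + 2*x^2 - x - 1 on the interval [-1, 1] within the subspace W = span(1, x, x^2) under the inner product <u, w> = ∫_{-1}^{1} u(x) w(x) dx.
g(x) = -4*x^2/7 - 8*x/5 - 26/35

The best approximation g ∈ W is the orthogonal projection of f onto W. Writing g = a_0 + a_1 x + a_2 x^2, the coefficients solve the normal equations G · a = b where
  G_{ij} = <φ_i, φ_j> and b_i = <f, φ_i>, with φ_0 = 1, φ_1 = x, φ_2 = x^2.
G =
  [2, 0, 2/3]
  [0, 2/3, 0]
  [2/3, 0, 2/5],
b = (-28/15, -16/15, -76/105).
Solving gives a_0 = -26/35, a_1 = -8/5, a_2 = -4/7, so
  g(x) = -4*x^2/7 - 8*x/5 - 26/35.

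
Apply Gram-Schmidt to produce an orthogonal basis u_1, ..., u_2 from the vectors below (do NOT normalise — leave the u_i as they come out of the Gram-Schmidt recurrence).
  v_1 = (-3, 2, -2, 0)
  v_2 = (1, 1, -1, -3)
Orthogonal basis:
  u_1 = (-3, 2, -2, 0)
  u_2 = (20/17, 15/17, -15/17, -3)

Apply the Gram-Schmidt recurrence
  u_1 = v_1
  u_i = v_i − Σ_{j<i} ((v_i · u_j) / (u_j · u_j)) · u_j.

Step by step this gives:
  u_1 = (-3, 2, -2, 0)
  u_2 = (20/17, 15/17, -15/17, -3)

Orthogonality check:
  u_2 · u_1 = 0 (should be 0)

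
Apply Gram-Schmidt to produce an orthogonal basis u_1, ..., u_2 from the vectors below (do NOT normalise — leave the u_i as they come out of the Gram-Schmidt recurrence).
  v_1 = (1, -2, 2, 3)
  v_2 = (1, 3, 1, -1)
Orthogonal basis:
  u_1 = (1, -2, 2, 3)
  u_2 = (4/3, 7/3, 5/3, 0)

Apply the Gram-Schmidt recurrence
  u_1 = v_1
  u_i = v_i − Σ_{j<i} ((v_i · u_j) / (u_j · u_j)) · u_j.

Step by step this gives:
  u_1 = (1, -2, 2, 3)
  u_2 = (4/3, 7/3, 5/3, 0)

Orthogonality check:
  u_2 · u_1 = 0 (should be 0)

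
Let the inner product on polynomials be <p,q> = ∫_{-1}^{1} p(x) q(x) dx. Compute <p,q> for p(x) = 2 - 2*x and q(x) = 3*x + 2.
<p,q> = 4

Expand the product: p(x)·q(x) = -6*x^2 + 2*x + 4.
∫_{-1}^{1} of each monomial x^k gives [2/(k+1) if k even, 0 if k odd]. Integrating term-by-term (or equivalently evaluating the antiderivative F(x) = -2*x^3 + x^2 + 4*x at the endpoints):
  F(1) − F(−1) = 3 − (-1) = 4.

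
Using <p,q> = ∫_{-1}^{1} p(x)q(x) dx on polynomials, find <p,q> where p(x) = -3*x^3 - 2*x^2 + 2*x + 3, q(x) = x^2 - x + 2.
<p,q> = 52/5

Expand the product: p(x)·q(x) = -3*x^5 + x^4 - 2*x^3 - 3*x^2 + x + 6.
∫_{-1}^{1} of each monomial x^k gives [2/(k+1) if k even, 0 if k odd]. Integrating term-by-term (or equivalently evaluating the antiderivative F(x) = -x^6/2 + x^5/5 - x^4/2 - x^3 + x^2/2 + 6*x at the endpoints):
  F(1) − F(−1) = 47/10 − (-57/10) = 52/5.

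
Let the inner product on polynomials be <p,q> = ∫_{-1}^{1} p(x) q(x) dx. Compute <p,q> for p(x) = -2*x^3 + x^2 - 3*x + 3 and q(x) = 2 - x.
<p,q> = 242/15

Expand the product: p(x)·q(x) = 2*x^4 - 5*x^3 + 5*x^2 - 9*x + 6.
∫_{-1}^{1} of each monomial x^k gives [2/(k+1) if k even, 0 if k odd]. Integrating term-by-term (or equivalently evaluating the antiderivative F(x) = 2*x^5/5 - 5*x^4/4 + 5*x^3/3 - 9*x^2/2 + 6*x at the endpoints):
  F(1) − F(−1) = 139/60 − (-829/60) = 242/15.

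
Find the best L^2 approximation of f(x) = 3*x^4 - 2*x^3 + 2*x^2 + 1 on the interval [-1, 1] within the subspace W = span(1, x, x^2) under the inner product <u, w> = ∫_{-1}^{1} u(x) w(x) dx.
g(x) = 32*x^2/7 - 6*x/5 + 26/35

The best approximation g ∈ W is the orthogonal projection of f onto W. Writing g = a_0 + a_1 x + a_2 x^2, the coefficients solve the normal equations G · a = b where
  G_{ij} = <φ_i, φ_j> and b_i = <f, φ_i>, with φ_0 = 1, φ_1 = x, φ_2 = x^2.
G =
  [2, 0, 2/3]
  [0, 2/3, 0]
  [2/3, 0, 2/5],
b = (68/15, -4/5, 244/105).
Solving gives a_0 = 26/35, a_1 = -6/5, a_2 = 32/7, so
  g(x) = 32*x^2/7 - 6*x/5 + 26/35.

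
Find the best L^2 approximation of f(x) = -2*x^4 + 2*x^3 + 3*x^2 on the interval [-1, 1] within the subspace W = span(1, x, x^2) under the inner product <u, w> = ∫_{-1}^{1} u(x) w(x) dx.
g(x) = 9*x^2/7 + 6*x/5 + 6/35

The best approximation g ∈ W is the orthogonal projection of f onto W. Writing g = a_0 + a_1 x + a_2 x^2, the coefficients solve the normal equations G · a = b where
  G_{ij} = <φ_i, φ_j> and b_i = <f, φ_i>, with φ_0 = 1, φ_1 = x, φ_2 = x^2.
G =
  [2, 0, 2/3]
  [0, 2/3, 0]
  [2/3, 0, 2/5],
b = (6/5, 4/5, 22/35).
Solving gives a_0 = 6/35, a_1 = 6/5, a_2 = 9/7, so
  g(x) = 9*x^2/7 + 6*x/5 + 6/35.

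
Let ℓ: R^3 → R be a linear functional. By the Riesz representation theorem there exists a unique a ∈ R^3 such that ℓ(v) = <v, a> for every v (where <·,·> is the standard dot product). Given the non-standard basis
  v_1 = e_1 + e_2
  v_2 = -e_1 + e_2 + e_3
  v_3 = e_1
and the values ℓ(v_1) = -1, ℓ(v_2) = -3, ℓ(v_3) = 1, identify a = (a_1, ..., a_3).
a = (1, -2, 0)

Write a = (a_1, ..., a_3) in the standard basis. For each basis vector v_i, ℓ(v_i) = <v_i, a> is a linear equation in the a_j's. Collect the n equations into a matrix system V a = ℓ, where row i of V is v_i (expressed in the standard basis). Since V is invertible (lower-triangular with 1s on the diagonal, up to permutation), solve by back-substitution:
  V =
[[1, 1, 0],
 [-1, 1, 1],
 [1, 0, 0]]
  V a = (-1, -3, 1)
Solving gives a = (1, -2, 0).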